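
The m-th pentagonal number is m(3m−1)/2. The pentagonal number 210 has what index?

12

Set n(3n−1)/2 = 210, giving 3n² − n − 420 = 0.
The discriminant is 1 + 24·210 = 5041, and √5041 = 71.
So n = (1 + 71) / 6 = 72/6 = 12.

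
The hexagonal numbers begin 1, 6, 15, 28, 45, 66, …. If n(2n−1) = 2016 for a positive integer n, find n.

Set n(2n−1) = 2016, giving 2n² − n − 2016 = 0.
So n = (1 + 127) / 4 = 128/4 = 32.

32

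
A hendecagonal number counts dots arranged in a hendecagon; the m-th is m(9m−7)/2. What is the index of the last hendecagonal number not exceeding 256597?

Solve n(9n−7)/2 ≤ 256597 for integer n.
n = 239 gives 256208 ≤ 256597, while n = 240 gives 258360 > 256597; so the answer is index 239.

239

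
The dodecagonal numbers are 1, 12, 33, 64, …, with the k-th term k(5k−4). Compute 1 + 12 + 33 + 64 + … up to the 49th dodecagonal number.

197225

Σ i(5i−4) = 5Σi² − 4Σi over i = 1..49.
Σi = 1225 and Σi² = 40425.
5·40425 − 4·1225 = 197225.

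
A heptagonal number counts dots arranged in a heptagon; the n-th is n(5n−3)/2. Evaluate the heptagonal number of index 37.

3367

The 37th heptagonal number is n(5n−3)/2 with n = 37.
37·(5·37 − 3)/2 = 37·182/2 = 37·91 = 3367.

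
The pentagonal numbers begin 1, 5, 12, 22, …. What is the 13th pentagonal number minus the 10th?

13·(3·13 − 1)/2 = 247 and 10·(3·10 − 1)/2 = 145.
Difference: 247 − 145 = 102.

102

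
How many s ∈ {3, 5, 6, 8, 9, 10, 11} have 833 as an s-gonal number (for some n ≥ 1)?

2

s = 3: P(3, 40) = 820 and P(3, 41) = 861; 833 is not s-gonal.
s = 5: P(5, 23) = 782 and P(5, 24) = 852; 833 is not s-gonal.
s = 6: P(6, 20) = 780 and P(6, 21) = 861; 833 is not s-gonal.
s = 8: P(8, 17) = 833. ✓
s = 9: P(9, 15) = 750 and P(9, 16) = 856; 833 is not s-gonal.
s = 10: P(10, 14) = 742 and P(10, 15) = 855; 833 is not s-gonal.
s = 11: P(11, 14) = 833. ✓
Hits: s ∈ {8, 11} → 2.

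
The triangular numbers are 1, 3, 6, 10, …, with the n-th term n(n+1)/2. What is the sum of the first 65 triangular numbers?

Σ i(i+1)/2 = (Σi² + Σi) / 2 over i = 1..65.
Σi = 2145 and Σi² = 93665.
(1·93665 + 1·2145) / 2 = 95810/2 = 47905.

47905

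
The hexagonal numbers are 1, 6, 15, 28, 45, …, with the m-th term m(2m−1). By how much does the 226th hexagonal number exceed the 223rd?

226·(2·226 − 1) = 101926 and 223·(2·223 − 1) = 99235.
Difference: 101926 − 99235 = 2691.

2691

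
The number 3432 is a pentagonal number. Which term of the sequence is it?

Set n(3n−1)/2 = 3432, giving 3n² − n − 6864 = 0.
The discriminant is 1 + 24·3432 = 82369, and √82369 = 287.
So n = (1 + 287) / 6 = 288/6 = 48.

48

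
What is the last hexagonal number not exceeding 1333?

Solve n(2n−1) ≤ 1333 for integer n.
n = 26 gives 1326 ≤ 1333, while n = 27 gives 1431 > 1333; so the answer is 1326.

1326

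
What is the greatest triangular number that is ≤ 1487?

Solve n(n+1)/2 ≤ 1487 for integer n.
n = 54 gives 1485 ≤ 1487, while n = 55 gives 1540 > 1487; so the answer is 1485.

1485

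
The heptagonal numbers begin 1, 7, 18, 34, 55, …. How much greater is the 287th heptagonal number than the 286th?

1431

Consecutive heptagonal numbers differ by 5n − 4: here 5·287 − 4 = 1431.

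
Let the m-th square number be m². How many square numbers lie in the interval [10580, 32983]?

79

The n-th square number is n².
Smallest index with value ≥ 10580: n = 103 (giving 10609).
Largest index with value ≤ 32983: n = 181 (giving 32761).
Indices 103 through 181: 79 terms.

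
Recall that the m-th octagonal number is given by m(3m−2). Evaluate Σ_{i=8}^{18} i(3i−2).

Σ i(3i−2) = 3Σi² − 2Σi over i = 8..18.
Σi = 171 − 28 = 143 and Σi² = 2109 − 140 = 1969.
3·1969 − 2·143 = 5621.

5621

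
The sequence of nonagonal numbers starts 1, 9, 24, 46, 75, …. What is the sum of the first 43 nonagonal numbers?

Σ i(7i−5)/2 = (7Σi² − 5Σi) / 2 over i = 1..43.
Σi = 946 and Σi² = 27434.
(7·27434 − 5·946) / 2 = 187308/2 = 93654.

93654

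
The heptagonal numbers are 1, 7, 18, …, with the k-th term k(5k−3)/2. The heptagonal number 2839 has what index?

Set n(5n−3)/2 = 2839, giving 5n² − 3n − 5678 = 0.
The discriminant is 9 + 40·2839 = 113569, and √113569 = 337.
So n = (3 + 337) / 10 = 340/10 = 34.
Check: 34·(5·34 − 3)/2 = 2839. ✓

34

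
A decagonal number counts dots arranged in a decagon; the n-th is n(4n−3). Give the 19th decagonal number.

1387

The 19th decagonal number is n(4n−3) with n = 19.
19·(4·19 − 3) = 19·73 = 1387.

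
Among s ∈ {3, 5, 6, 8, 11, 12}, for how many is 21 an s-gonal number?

s = 3: P(3, 6) = 21. ✓
s = 5: P(5, 3) = 12 and P(5, 4) = 22; 21 is not s-gonal.
s = 6: P(6, 3) = 15 and P(6, 4) = 28; 21 is not s-gonal.
s = 8: P(8, 3) = 21. ✓
s = 11: P(11, 2) = 11 and P(11, 3) = 30; 21 is not s-gonal.
s = 12: P(12, 2) = 12 and P(12, 3) = 33; 21 is not s-gonal.
Hits: s ∈ {3, 8} → 2.

2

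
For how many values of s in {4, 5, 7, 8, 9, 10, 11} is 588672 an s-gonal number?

s = 4: P(4, 767) = 588289 and P(4, 768) = 589824; 588672 is not s-gonal.
s = 5: P(5, 626) = 587501 and P(5, 627) = 589380; 588672 is not s-gonal.
s = 7: P(7, 485) = 587335 and P(7, 486) = 589761; 588672 is not s-gonal.
s = 8: P(8, 443) = 587861 and P(8, 444) = 590520; 588672 is not s-gonal.
s = 9: P(9, 410) = 587325 and P(9, 411) = 590196; 588672 is not s-gonal.
s = 10: P(10, 384) = 588672. ✓
s = 11: P(11, 362) = 588431 and P(11, 363) = 591690; 588672 is not s-gonal.
Hits: s ∈ {10} → 1.

1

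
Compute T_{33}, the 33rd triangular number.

561

The 33rd triangular number is n(n+1)/2 with n = 33.
33·34/2 = 1122/2 = 561.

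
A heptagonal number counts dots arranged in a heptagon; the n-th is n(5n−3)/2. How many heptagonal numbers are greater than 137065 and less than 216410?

60

The n-th heptagonal number is n(5n−3)/2.
Smallest index with value > 137065: n = 235 (giving 137710).
Largest index with value < 216410: n = 294 (giving 215649).
Indices 235 through 294: 60 terms.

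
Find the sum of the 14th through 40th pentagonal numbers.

31617

Σ i(3i−1)/2 = (3Σi² − Σi) / 2 over i = 14..40.
Σi = 820 − 91 = 729 and Σi² = 22140 − 819 = 21321.
(3·21321 − 1·729) / 2 = 63234/2 = 31617.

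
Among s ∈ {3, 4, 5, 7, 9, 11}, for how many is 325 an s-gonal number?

s = 3: P(3, 25) = 325. ✓
s = 4: P(4, 18) = 324 and P(4, 19) = 361; 325 is not s-gonal.
s = 5: P(5, 14) = 287 and P(5, 15) = 330; 325 is not s-gonal.
s = 7: P(7, 11) = 286 and P(7, 12) = 342; 325 is not s-gonal.
s = 9: P(9, 10) = 325. ✓
s = 11: P(11, 8) = 260 and P(11, 9) = 333; 325 is not s-gonal.
Hits: s ∈ {3, 9} → 2.

2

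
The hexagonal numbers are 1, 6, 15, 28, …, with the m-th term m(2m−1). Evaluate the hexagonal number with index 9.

153

The 9th hexagonal number is n(2n−1) with n = 9.
9·(2·9 − 1) = 9·17 = 153.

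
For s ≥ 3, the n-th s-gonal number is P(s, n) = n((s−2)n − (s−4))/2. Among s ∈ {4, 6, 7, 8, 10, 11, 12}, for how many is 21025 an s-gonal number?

s = 4: P(4, 145) = 21025. ✓
s = 6: P(6, 102) = 20706 and P(6, 103) = 21115; 21025 is not s-gonal.
s = 7: P(7, 92) = 21022 and P(7, 93) = 21483; 21025 is not s-gonal.
s = 8: P(8, 84) = 21000 and P(8, 85) = 21505; 21025 is not s-gonal.
s = 10: P(10, 72) = 20520 and P(10, 73) = 21097; 21025 is not s-gonal.
s = 11: P(11, 68) = 20570 and P(11, 69) = 21183; 21025 is not s-gonal.
s = 12: P(12, 65) = 20865 and P(12, 66) = 21516; 21025 is not s-gonal.
Hits: s ∈ {4} → 1.

1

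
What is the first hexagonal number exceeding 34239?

Solve n(2n−1) > 34239 for integer n.
The largest n with value ≤ 34239 is 131 (since 34191 ≤ 34239 < 34716), so the first above is n = 132, value 34716.

34716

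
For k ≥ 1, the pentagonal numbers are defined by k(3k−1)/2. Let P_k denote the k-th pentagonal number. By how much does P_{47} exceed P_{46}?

139

Consecutive pentagonal numbers differ by 3n − 2: here 3·47 − 2 = 139.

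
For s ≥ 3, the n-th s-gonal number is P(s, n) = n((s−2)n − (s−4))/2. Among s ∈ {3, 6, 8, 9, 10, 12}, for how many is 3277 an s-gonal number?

1

s = 3: P(3, 80) = 3240 and P(3, 81) = 3321; 3277 is not s-gonal.
s = 6: P(6, 40) = 3160 and P(6, 41) = 3321; 3277 is not s-gonal.
s = 8: P(8, 33) = 3201 and P(8, 34) = 3400; 3277 is not s-gonal.
s = 9: P(9, 30) = 3075 and P(9, 31) = 3286; 3277 is not s-gonal.
s = 10: P(10, 29) = 3277. ✓
s = 12: P(12, 26) = 3276 and P(12, 27) = 3537; 3277 is not s-gonal.
Hits: s ∈ {10} → 1.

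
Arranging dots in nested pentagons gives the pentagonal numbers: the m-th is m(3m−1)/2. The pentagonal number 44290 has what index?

Set n(3n−1)/2 = 44290, giving 3n² − n − 88580 = 0.
The discriminant is 1 + 24·44290 = 1062961, and √1062961 = 1031.
So n = (1 + 1031) / 6 = 1032/6 = 172.

172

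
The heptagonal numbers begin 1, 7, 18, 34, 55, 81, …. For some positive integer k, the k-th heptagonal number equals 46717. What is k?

Set n(5n−3)/2 = 46717, giving 5n² − 3n − 93434 = 0.
So n = (3 + 1367) / 10 = 1370/10 = 137.
Check: 137·(5·137 − 3)/2 = 46717. ✓

137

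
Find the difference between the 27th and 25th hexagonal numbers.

206

27·(2·27 − 1) = 1431 and 25·(2·25 − 1) = 1225.
Difference: 1431 − 1225 = 206.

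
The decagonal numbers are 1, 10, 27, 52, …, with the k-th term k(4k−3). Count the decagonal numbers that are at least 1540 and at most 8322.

The n-th decagonal number is n(4n−3).
Smallest index with value ≥ 1540: n = 20 (giving 1540).
Largest index with value ≤ 8322: n = 45 (giving 7965).
Indices 20 through 45: 26 terms.

26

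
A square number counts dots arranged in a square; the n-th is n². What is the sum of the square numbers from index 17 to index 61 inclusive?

76035

Σ_{i=17}^{61} i² = 77531 − 1496 = 76035.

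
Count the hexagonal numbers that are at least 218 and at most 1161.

14

The n-th hexagonal number is n(2n−1).
Smallest index with value ≥ 218: n = 11 (giving 231).
Largest index with value ≤ 1161: n = 24 (giving 1128).
Indices 11 through 24: 14 terms.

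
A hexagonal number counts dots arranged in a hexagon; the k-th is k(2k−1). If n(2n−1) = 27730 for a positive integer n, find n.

118

Set n(2n−1) = 27730, giving 2n² − n − 27730 = 0.
The discriminant is 1 + 8·27730 = 221841, and √221841 = 471.
So n = (1 + 471) / 4 = 472/4 = 118.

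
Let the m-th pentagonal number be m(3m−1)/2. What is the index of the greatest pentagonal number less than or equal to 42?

5

Solve n(3n−1)/2 ≤ 42 for integer n.
n = 5 gives 35 ≤ 42, while n = 6 gives 51 > 42; so the answer is index 5.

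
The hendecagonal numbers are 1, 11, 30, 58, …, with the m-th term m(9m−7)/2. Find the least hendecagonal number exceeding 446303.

448246

Solve n(9n−7)/2 > 446303 for integer n.
The largest n with value ≤ 446303 is 315 (since 445410 ≤ 446303 < 448246), so the first above is n = 316, value 448246.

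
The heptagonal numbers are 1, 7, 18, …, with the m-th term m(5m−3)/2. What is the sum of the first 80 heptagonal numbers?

429840

Σ i(5i−3)/2 = (5Σi² − 3Σi) / 2 over i = 1..80.
Σi = 3240 and Σi² = 173880.
(5·173880 − 3·3240) / 2 = 859680/2 = 429840.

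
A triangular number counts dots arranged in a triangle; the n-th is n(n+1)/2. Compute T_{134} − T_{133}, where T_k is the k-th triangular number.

134

Consecutive triangular numbers differ by n: T_{134} − T_{133} = 134.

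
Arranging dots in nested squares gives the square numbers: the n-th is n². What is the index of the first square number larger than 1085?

33

Solve n² > 1085 for integer n.
The largest n with value ≤ 1085 is 32 (since 1024 ≤ 1085 < 1089), so the first above is n = 33, value 1089.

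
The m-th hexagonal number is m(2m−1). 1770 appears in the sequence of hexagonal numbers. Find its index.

Set n(2n−1) = 1770, giving 2n² − n − 1770 = 0.
The discriminant is 1 + 8·1770 = 14161, and √14161 = 119.
So n = (1 + 119) / 4 = 120/4 = 30.
Check: 30·(2·30 − 1) = 1770. ✓

30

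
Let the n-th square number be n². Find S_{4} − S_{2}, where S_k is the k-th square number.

4² = 16 and 2² = 4.
Difference: 16 − 4 = 12.

12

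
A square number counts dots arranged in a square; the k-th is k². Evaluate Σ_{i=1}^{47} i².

Σ_{i=1}^{47} i² = 47·48·95/6 = 35720.

35720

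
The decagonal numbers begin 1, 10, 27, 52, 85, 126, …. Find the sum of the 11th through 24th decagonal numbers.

17325

Σ i(4i−3) = 4Σi² − 3Σi over i = 11..24.
Σi = 300 − 55 = 245 and Σi² = 4900 − 385 = 4515.
4·4515 − 3·245 = 17325.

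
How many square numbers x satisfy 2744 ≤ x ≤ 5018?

The n-th square number is n².
Smallest index with value ≥ 2744: n = 53 (giving 2809).
Largest index with value ≤ 5018: n = 70 (giving 4900).
Indices 53 through 70: 18 terms.

18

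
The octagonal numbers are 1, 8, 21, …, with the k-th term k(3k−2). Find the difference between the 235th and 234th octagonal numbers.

1405

Consecutive octagonal numbers differ by 6n − 5: here 6·235 − 5 = 1405.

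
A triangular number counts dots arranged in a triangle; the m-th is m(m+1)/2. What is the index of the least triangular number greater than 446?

30

Solve n(n+1)/2 > 446 for integer n.
The largest n with value ≤ 446 is 29 (since 435 ≤ 446 < 465), so the first above is n = 30, value 465.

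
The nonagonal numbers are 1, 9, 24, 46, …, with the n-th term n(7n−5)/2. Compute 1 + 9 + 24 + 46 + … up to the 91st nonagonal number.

883246

Σ i(7i−5)/2 = (7Σi² − 5Σi) / 2 over i = 1..91.
Σi = 4186 and Σi² = 255346.
(7·255346 − 5·4186) / 2 = 1766492/2 = 883246.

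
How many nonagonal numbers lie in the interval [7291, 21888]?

The n-th nonagonal number is n(7n−5)/2.
Smallest index with value ≥ 7291: n = 46 (giving 7291).
Largest index with value ≤ 21888: n = 79 (giving 21646).
Indices 46 through 79: 34 terms.

34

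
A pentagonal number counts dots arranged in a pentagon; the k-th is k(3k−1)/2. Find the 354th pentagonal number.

187797

The 354th pentagonal number is n(3n−1)/2 with n = 354.
354·(3·354 − 1)/2 = 354·1061/2 = 187797.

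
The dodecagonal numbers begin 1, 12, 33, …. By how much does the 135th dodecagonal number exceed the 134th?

Consecutive dodecagonal numbers differ by 10n − 9: here 10·135 − 9 = 1341.

1341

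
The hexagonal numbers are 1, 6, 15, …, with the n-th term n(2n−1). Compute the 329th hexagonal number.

216153

The 329th hexagonal number is n(2n−1) with n = 329.
329·(2·329 − 1) = 329·657 = 216153.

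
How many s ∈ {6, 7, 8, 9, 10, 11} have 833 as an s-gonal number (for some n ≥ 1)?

s = 6: P(6, 20) = 780 and P(6, 21) = 861; 833 is not s-gonal.
s = 7: P(7, 18) = 783 and P(7, 19) = 874; 833 is not s-gonal.
s = 8: P(8, 17) = 833. ✓
s = 9: P(9, 15) = 750 and P(9, 16) = 856; 833 is not s-gonal.
s = 10: P(10, 14) = 742 and P(10, 15) = 855; 833 is not s-gonal.
s = 11: P(11, 14) = 833. ✓
Hits: s ∈ {8, 11} → 2.

2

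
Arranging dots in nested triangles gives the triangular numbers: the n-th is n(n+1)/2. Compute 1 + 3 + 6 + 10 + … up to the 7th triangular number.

Σ i(i+1)/2 = (Σi² + Σi) / 2 over i = 1..7.
Σi = 28 and Σi² = 140.
(1·140 + 1·28) / 2 = 168/2 = 84.

84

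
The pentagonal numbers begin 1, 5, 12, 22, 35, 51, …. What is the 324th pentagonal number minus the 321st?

324·(3·324 − 1)/2 = 157302 and 321·(3·321 − 1)/2 = 154401.
Difference: 157302 − 154401 = 2901.

2901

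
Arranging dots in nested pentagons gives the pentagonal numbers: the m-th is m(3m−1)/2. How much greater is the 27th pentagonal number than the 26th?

Consecutive pentagonal numbers differ by 3n − 2: here 3·27 − 2 = 79.

79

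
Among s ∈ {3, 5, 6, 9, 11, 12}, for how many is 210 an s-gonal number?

s = 3: P(3, 20) = 210. ✓
s = 5: P(5, 12) = 210. ✓
s = 6: P(6, 10) = 190 and P(6, 11) = 231; 210 is not s-gonal.
s = 9: P(9, 8) = 204 and P(9, 9) = 261; 210 is not s-gonal.
s = 11: P(11, 7) = 196 and P(11, 8) = 260; 210 is not s-gonal.
s = 12: P(12, 6) = 156 and P(12, 7) = 217; 210 is not s-gonal.
Hits: s ∈ {3, 5} → 2.

2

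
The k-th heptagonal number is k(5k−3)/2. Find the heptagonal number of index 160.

The 160th heptagonal number is n(5n−3)/2 with n = 160.
160·(5·160 − 3)/2 = 160·797/2 = 63760.

63760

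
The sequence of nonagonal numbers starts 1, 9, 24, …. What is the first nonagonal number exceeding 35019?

35451

Solve n(7n−5)/2 > 35019 for integer n.
The largest n with value ≤ 35019 is 100 (since 34750 ≤ 35019 < 35451), so the first above is n = 101, value 35451.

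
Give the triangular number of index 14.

105

14·15/2 = 210/2 = 105.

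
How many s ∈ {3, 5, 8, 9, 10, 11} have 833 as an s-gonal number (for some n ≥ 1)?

2

s = 3: P(3, 40) = 820 and P(3, 41) = 861; 833 is not s-gonal.
s = 5: P(5, 23) = 782 and P(5, 24) = 852; 833 is not s-gonal.
s = 8: P(8, 17) = 833. ✓
s = 9: P(9, 15) = 750 and P(9, 16) = 856; 833 is not s-gonal.
s = 10: P(10, 14) = 742 and P(10, 15) = 855; 833 is not s-gonal.
s = 11: P(11, 14) = 833. ✓
Hits: s ∈ {8, 11} → 2.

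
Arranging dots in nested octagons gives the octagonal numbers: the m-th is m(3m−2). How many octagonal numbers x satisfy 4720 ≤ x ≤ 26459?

55

The n-th octagonal number is n(3n−2).
Smallest index with value ≥ 4720: n = 40 (giving 4720).
Largest index with value ≤ 26459: n = 94 (giving 26320).
Indices 40 through 94: 55 terms.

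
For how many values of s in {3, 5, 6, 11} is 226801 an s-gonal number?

2

s = 3: P(3, 673) = 226801. ✓
s = 5: P(5, 389) = 226787 and P(5, 390) = 227955; 226801 is not s-gonal.
s = 6: P(6, 337) = 226801. ✓
s = 11: P(11, 224) = 225008 and P(11, 225) = 227025; 226801 is not s-gonal.
Hits: s ∈ {3, 6} → 2.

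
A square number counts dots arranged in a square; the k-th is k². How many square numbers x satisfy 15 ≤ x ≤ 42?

The n-th square number is n².
Smallest index with value ≥ 15: n = 4 (giving 16).
Largest index with value ≤ 42: n = 6 (giving 36).
Indices 4 through 6: 3 terms.

3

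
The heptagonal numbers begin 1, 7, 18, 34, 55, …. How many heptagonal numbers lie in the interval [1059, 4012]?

20

The n-th heptagonal number is n(5n−3)/2.
Smallest index with value ≥ 1059: n = 21 (giving 1071).
Largest index with value ≤ 4012: n = 40 (giving 3940).
Indices 21 through 40: 20 terms.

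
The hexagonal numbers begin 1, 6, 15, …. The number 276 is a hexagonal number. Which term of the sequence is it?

12

Set n(2n−1) = 276, giving 2n² − n − 276 = 0.
So n = (1 + 47) / 4 = 48/4 = 12.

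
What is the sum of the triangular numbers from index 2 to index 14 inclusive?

559

Σ i(i+1)/2 = (Σi² + Σi) / 2 over i = 2..14.
Σi = 105 − 1 = 104 and Σi² = 1015 − 1 = 1014.
(1·1014 + 1·104) / 2 = 1118/2 = 559.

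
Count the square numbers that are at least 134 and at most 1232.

The n-th square number is n².
Smallest index with value ≥ 134: n = 12 (giving 144).
Largest index with value ≤ 1232: n = 35 (giving 1225).
Indices 12 through 35: 24 terms.

24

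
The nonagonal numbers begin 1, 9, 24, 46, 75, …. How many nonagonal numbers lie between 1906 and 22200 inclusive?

The n-th nonagonal number is n(7n−5)/2.
Smallest index with value ≥ 1906: n = 24 (giving 1956).
Largest index with value ≤ 22200: n = 80 (giving 22200).
Indices 24 through 80: 57 terms.

57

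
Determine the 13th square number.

The 13th square number is n² with n = 13.
13² = 169.

169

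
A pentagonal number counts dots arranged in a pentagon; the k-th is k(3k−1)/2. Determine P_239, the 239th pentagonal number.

85562

The 239th pentagonal number is n(3n−1)/2 with n = 239.
239·(3·239 − 1)/2 = 239·716/2 = 239·358 = 85562.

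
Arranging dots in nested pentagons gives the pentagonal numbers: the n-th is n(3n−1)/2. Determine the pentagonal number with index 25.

25·(3·25 − 1)/2 = 25·74/2 = 25·37 = 925.

925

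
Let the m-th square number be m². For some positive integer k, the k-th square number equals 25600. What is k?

We need n² = 25600, so n = √25600 = 160.
Check: 160² = 25600. ✓

160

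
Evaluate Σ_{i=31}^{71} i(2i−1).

Σ i(2i−1) = 2Σi² − Σi over i = 31..71.
Σi = 2556 − 465 = 2091 and Σi² = 121836 − 9455 = 112381.
2·112381 − 1·2091 = 222671.

222671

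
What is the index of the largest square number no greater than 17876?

133

Solve n² ≤ 17876 for integer n.
n = 133 gives 17689 ≤ 17876, while n = 134 gives 17956 > 17876; so the answer is index 133.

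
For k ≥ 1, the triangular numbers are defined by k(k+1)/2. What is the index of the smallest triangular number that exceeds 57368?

Solve n(n+1)/2 > 57368 for integer n.
The largest n with value ≤ 57368 is 338 (since 57291 ≤ 57368 < 57630), so the first above is n = 339, value 57630.

339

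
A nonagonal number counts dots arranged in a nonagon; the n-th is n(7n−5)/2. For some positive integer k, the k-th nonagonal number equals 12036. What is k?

Set n(7n−5)/2 = 12036, giving 7n² − 5n − 24072 = 0.
The discriminant is 25 + 56·12036 = 674041, and √674041 = 821.
So n = (5 + 821) / 14 = 826/14 = 59.
Check: 59·(7·59 − 5)/2 = 12036. ✓

59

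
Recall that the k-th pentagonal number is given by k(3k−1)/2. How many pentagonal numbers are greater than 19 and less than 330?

11

The n-th pentagonal number is n(3n−1)/2.
Smallest index with value > 19: n = 4 (giving 22).
Largest index with value < 330: n = 14 (giving 287).
Indices 4 through 14: 11 terms.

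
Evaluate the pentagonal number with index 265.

The 265th pentagonal number is n(3n−1)/2 with n = 265.
265·(3·265 − 1)/2 = 265·794/2 = 265·397 = 105205.

105205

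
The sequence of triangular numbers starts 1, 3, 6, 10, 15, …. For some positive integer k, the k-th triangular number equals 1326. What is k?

Set n(n+1)/2 = 1326, giving n² + n − 2652 = 0.
The discriminant is 1 + 8·1326 = 10609, and √10609 = 103.
So n = (-1 + 103) / 2 = 102/2 = 51.

51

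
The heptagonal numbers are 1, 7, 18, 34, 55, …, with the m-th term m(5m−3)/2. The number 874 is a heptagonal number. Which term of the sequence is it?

Set n(5n−3)/2 = 874, giving 5n² − 3n − 1748 = 0.
The discriminant is 9 + 40·874 = 34969, and √34969 = 187.
So n = (3 + 187) / 10 = 190/10 = 19.

19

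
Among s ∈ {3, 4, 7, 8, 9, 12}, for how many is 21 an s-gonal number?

s = 3: P(3, 6) = 21. ✓
s = 4: P(4, 4) = 16 and P(4, 5) = 25; 21 is not s-gonal.
s = 7: P(7, 3) = 18 and P(7, 4) = 34; 21 is not s-gonal.
s = 8: P(8, 3) = 21. ✓
s = 9: P(9, 2) = 9 and P(9, 3) = 24; 21 is not s-gonal.
s = 12: P(12, 2) = 12 and P(12, 3) = 33; 21 is not s-gonal.
Hits: s ∈ {3, 8} → 2.

2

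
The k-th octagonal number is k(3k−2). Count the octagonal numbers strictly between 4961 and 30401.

The n-th octagonal number is n(3n−2).
Smallest index with value > 4961: n = 42 (giving 5208).
Largest index with value < 30401: n = 100 (giving 29800).
Indices 42 through 100: 59 terms.

59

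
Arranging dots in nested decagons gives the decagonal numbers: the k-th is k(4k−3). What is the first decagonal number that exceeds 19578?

Solve n(4n−3) > 19578 for integer n.
The largest n with value ≤ 19578 is 70 (since 19390 ≤ 19578 < 19951), so the first above is n = 71, value 19951.

19951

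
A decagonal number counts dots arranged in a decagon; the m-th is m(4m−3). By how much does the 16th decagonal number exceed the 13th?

339

16·(4·16 − 3) = 976 and 13·(4·13 − 3) = 637.
Difference: 976 − 637 = 339.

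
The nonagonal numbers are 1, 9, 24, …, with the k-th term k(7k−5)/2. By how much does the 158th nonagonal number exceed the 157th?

1100

Consecutive nonagonal numbers differ by 7n − 6: here 7·158 − 6 = 1100.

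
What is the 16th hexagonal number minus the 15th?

61

Consecutive hexagonal numbers differ by 4n − 3: here 4·16 − 3 = 61.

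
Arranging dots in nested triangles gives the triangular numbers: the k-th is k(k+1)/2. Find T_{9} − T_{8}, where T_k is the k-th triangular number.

Consecutive triangular numbers differ by n: T_{9} − T_{8} = 9.

9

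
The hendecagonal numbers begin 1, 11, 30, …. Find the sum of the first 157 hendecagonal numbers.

5817007

Σ i(9i−7)/2 = (9Σi² − 7Σi) / 2 over i = 1..157.
Σi = 12403 and Σi² = 1302315.
(9·1302315 − 7·12403) / 2 = 11634014/2 = 5817007.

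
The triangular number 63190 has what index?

Set n(n+1)/2 = 63190, giving n² + n − 126380 = 0.
So n = (-1 + 711) / 2 = 710/2 = 355.
Check: 355·356/2 = 63190. ✓

355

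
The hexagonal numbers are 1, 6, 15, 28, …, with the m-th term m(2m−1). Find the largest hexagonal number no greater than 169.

153

Solve n(2n−1) ≤ 169 for integer n.
n = 9 gives 153 ≤ 169, while n = 10 gives 190 > 169; so the answer is 153.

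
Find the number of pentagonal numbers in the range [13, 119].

6

The n-th pentagonal number is n(3n−1)/2.
Smallest index with value ≥ 13: n = 4 (giving 22).
Largest index with value ≤ 119: n = 9 (giving 117).
Indices 4 through 9: 6 terms.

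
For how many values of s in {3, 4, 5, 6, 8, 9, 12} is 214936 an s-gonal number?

1

s = 3: P(3, 655) = 214840 and P(3, 656) = 215496; 214936 is not s-gonal.
s = 4: P(4, 463) = 214369 and P(4, 464) = 215296; 214936 is not s-gonal.
s = 5: P(5, 378) = 214137 and P(5, 379) = 215272; 214936 is not s-gonal.
s = 6: P(6, 328) = 214840 and P(6, 329) = 216153; 214936 is not s-gonal.
s = 8: P(8, 268) = 214936. ✓
s = 9: P(9, 248) = 214644 and P(9, 249) = 216381; 214936 is not s-gonal.
s = 12: P(12, 207) = 213417 and P(12, 208) = 215488; 214936 is not s-gonal.
Hits: s ∈ {8} → 1.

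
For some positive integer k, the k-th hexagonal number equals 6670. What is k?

Set n(2n−1) = 6670, giving 2n² − n − 6670 = 0.
The discriminant is 1 + 8·6670 = 53361, and √53361 = 231.
So n = (1 + 231) / 4 = 232/4 = 58.

58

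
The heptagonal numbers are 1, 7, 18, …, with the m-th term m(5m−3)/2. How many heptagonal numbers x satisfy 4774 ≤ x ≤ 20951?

The n-th heptagonal number is n(5n−3)/2.
Smallest index with value ≥ 4774: n = 44 (giving 4774).
Largest index with value ≤ 20951: n = 91 (giving 20566).
Indices 44 through 91: 48 terms.

48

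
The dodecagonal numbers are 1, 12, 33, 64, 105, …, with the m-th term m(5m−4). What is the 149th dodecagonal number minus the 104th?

56745

149·(5·149 − 4) = 110409 and 104·(5·104 − 4) = 53664.
Difference: 110409 − 53664 = 56745.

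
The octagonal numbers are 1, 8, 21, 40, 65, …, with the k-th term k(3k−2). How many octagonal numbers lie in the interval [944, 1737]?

The n-th octagonal number is n(3n−2).
Smallest index with value ≥ 944: n = 19 (giving 1045).
Largest index with value ≤ 1737: n = 24 (giving 1680).
Indices 19 through 24: 6 terms.

6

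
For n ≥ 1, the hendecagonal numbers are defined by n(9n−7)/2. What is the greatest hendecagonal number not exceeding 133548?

Solve n(9n−7)/2 ≤ 133548 for integer n.
n = 172 gives 132526 ≤ 133548, while n = 173 gives 134075 > 133548; so the answer is 132526.

132526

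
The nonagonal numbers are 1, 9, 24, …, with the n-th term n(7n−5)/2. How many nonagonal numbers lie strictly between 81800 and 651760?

The n-th nonagonal number is n(7n−5)/2.
Smallest index with value > 81800: n = 154 (giving 82621).
Largest index with value < 651760: n = 431 (giving 649086).
Indices 154 through 431: 278 terms.

278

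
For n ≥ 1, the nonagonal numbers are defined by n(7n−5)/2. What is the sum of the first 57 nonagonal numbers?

Σ i(7i−5)/2 = (7Σi² − 5Σi) / 2 over i = 1..57.
Σi = 1653 and Σi² = 63365.
(7·63365 − 5·1653) / 2 = 435290/2 = 217645.

217645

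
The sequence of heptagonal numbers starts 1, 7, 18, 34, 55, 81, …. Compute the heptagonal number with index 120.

The 120th heptagonal number is n(5n−3)/2 with n = 120.
120·(5·120 − 3)/2 = 120·597/2 = 35820.

35820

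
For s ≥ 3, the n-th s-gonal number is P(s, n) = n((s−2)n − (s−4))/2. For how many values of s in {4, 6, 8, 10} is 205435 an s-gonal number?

1

s = 4: P(4, 453) = 205209 and P(4, 454) = 206116; 205435 is not s-gonal.
s = 6: P(6, 320) = 204480 and P(6, 321) = 205761; 205435 is not s-gonal.
s = 8: P(8, 262) = 205408 and P(8, 263) = 206981; 205435 is not s-gonal.
s = 10: P(10, 227) = 205435. ✓
Hits: s ∈ {10} → 1.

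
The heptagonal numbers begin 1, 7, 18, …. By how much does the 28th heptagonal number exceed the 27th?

Consecutive heptagonal numbers differ by 5n − 4: here 5·28 − 4 = 136.

136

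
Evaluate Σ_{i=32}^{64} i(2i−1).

156464

Σ i(2i−1) = 2Σi² − Σi over i = 32..64.
Σi = 2080 − 496 = 1584 and Σi² = 89440 − 10416 = 79024.
2·79024 − 1·1584 = 156464.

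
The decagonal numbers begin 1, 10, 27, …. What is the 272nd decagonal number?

272·(4·272 − 3) = 272·1085 = 295120.

295120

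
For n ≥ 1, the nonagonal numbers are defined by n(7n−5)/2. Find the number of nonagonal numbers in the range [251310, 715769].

The n-th nonagonal number is n(7n−5)/2.
Smallest index with value ≥ 251310: n = 269 (giving 252591).
Largest index with value ≤ 715769: n = 452 (giving 713934).
Indices 269 through 452: 184 terms.

184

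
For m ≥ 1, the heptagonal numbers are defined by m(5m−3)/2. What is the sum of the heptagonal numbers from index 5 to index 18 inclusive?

4956

Σ i(5i−3)/2 = (5Σi² − 3Σi) / 2 over i = 5..18.
Σi = 171 − 10 = 161 and Σi² = 2109 − 30 = 2079.
(5·2079 − 3·161) / 2 = 9912/2 = 4956.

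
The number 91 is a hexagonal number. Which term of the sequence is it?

7

Set n(2n−1) = 91, giving 2n² − n − 91 = 0.
The discriminant is 1 + 8·91 = 729, and √729 = 27.
So n = (1 + 27) / 4 = 28/4 = 7.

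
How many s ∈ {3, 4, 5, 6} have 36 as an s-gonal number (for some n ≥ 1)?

s = 3: P(3, 8) = 36. ✓
s = 4: P(4, 6) = 36. ✓
s = 5: P(5, 5) = 35 and P(5, 6) = 51; 36 is not s-gonal.
s = 6: P(6, 4) = 28 and P(6, 5) = 45; 36 is not s-gonal.
Hits: s ∈ {3, 4} → 2.

2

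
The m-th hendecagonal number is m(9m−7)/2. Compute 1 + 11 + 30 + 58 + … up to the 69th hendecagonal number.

495075

Σ i(9i−7)/2 = (9Σi² − 7Σi) / 2 over i = 1..69.
Σi = 2415 and Σi² = 111895.
(9·111895 − 7·2415) / 2 = 990150/2 = 495075.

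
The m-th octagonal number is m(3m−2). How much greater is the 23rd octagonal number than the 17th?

708

23·(3·23 − 2) = 1541 and 17·(3·17 − 2) = 833.
Difference: 1541 − 833 = 708.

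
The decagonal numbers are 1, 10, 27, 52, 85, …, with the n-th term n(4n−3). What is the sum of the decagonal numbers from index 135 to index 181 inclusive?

4705546

Σ i(4i−3) = 4Σi² − 3Σi over i = 135..181.
Σi = 16471 − 9045 = 7426 and Σi² = 1992991 − 811035 = 1181956.
4·1181956 − 3·7426 = 4705546.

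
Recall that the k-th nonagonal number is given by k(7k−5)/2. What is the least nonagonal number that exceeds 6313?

6364

Solve n(7n−5)/2 > 6313 for integer n.
The largest n with value ≤ 6313 is 42 (since 6069 ≤ 6313 < 6364), so the first above is n = 43, value 6364.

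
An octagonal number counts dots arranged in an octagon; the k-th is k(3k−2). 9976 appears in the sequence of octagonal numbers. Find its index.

Set n(3n−2) = 9976, giving 3n² − 2n − 9976 = 0.
The discriminant is 4 + 12·9976 = 119716, and √119716 = 346.
So n = (2 + 346) / 6 = 348/6 = 58.

58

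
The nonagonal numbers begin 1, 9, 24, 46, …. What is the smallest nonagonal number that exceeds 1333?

Solve n(7n−5)/2 > 1333 for integer n.
The largest n with value ≤ 1333 is 19 (since 1216 ≤ 1333 < 1350), so the first above is n = 20, value 1350.

1350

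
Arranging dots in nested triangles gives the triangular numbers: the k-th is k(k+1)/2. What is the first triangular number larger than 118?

120

Solve n(n+1)/2 > 118 for integer n.
The largest n with value ≤ 118 is 14 (since 105 ≤ 118 < 120), so the first above is n = 15, value 120.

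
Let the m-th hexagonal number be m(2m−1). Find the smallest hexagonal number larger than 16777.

16836

Solve n(2n−1) > 16777 for integer n.
The largest n with value ≤ 16777 is 91 (since 16471 ≤ 16777 < 16836), so the first above is n = 92, value 16836.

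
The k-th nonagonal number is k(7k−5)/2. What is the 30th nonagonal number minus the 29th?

204

Consecutive nonagonal numbers differ by 7n − 6: here 7·30 − 6 = 204.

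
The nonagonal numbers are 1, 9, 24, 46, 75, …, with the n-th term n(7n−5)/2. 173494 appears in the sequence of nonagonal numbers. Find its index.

Set n(7n−5)/2 = 173494, giving 7n² − 5n − 346988 = 0.
So n = (5 + 3117) / 14 = 3122/14 = 223.

223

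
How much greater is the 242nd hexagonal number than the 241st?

Consecutive hexagonal numbers differ by 4n − 3: here 4·242 − 3 = 965.

965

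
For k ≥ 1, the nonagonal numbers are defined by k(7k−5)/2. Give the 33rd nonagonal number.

33·(7·33 − 5)/2 = 33·226/2 = 33·113 = 3729.

3729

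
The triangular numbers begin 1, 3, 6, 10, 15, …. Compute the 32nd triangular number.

The 32nd triangular number is n(n+1)/2 with n = 32.
32·33/2 = 1056/2 = 528.

528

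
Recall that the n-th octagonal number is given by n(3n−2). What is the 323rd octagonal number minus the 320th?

323·(3·323 − 2) = 312341 and 320·(3·320 − 2) = 306560.
Difference: 312341 − 306560 = 5781.

5781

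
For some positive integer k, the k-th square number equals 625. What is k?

We need n² = 625, so n = √625 = 25.

25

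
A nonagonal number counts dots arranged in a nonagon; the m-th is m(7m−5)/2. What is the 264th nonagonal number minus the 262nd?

264·(7·264 − 5)/2 = 243276 and 262·(7·262 − 5)/2 = 239599.
Difference: 243276 − 239599 = 3677.

3677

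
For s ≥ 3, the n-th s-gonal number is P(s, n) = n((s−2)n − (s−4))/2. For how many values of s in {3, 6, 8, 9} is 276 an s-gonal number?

s = 3: P(3, 23) = 276. ✓
s = 6: P(6, 12) = 276. ✓
s = 8: P(8, 9) = 225 and P(8, 10) = 280; 276 is not s-gonal.
s = 9: P(9, 9) = 261 and P(9, 10) = 325; 276 is not s-gonal.
Hits: s ∈ {3, 6} → 2.

2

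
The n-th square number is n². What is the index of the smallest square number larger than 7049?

Solve n² > 7049 for integer n.
The largest n with value ≤ 7049 is 83 (since 6889 ≤ 7049 < 7056), so the first above is n = 84, value 7056.

84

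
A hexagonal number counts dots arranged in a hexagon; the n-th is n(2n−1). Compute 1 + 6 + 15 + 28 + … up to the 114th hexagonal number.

994175

Σ i(2i−1) = 2Σi² − Σi over i = 1..114.
Σi = 6555 and Σi² = 500365.
2·500365 − 1·6555 = 994175.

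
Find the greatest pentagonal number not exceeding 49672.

49595

Solve n(3n−1)/2 ≤ 49672 for integer n.
n = 182 gives 49595 ≤ 49672, while n = 183 gives 50142 > 49672; so the answer is 49595.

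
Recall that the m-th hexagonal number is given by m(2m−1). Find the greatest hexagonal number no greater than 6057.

Solve n(2n−1) ≤ 6057 for integer n.
n = 55 gives 5995 ≤ 6057, while n = 56 gives 6216 > 6057; so the answer is 5995.

5995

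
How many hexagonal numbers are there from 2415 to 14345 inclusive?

The n-th hexagonal number is n(2n−1).
Smallest index with value ≥ 2415: n = 35 (giving 2415).
Largest index with value ≤ 14345: n = 84 (giving 14028).
Indices 35 through 84: 50 terms.

50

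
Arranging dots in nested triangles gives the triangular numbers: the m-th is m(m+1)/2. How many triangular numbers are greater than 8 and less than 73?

8

The n-th triangular number is n(n+1)/2.
Smallest index with value > 8: n = 4 (giving 10).
Largest index with value < 73: n = 11 (giving 66).
Indices 4 through 11: 8 terms.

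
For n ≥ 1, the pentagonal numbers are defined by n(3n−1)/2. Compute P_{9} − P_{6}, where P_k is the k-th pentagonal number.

66

9·(3·9 − 1)/2 = 117 and 6·(3·6 − 1)/2 = 51.
Difference: 117 − 51 = 66.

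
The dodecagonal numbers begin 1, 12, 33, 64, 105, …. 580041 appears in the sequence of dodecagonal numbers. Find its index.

341

Set n(5n−4) = 580041, giving 5n² − 4n − 580041 = 0.
The discriminant is 16 + 20·580041 = 11600836, and √11600836 = 3406.
So n = (4 + 3406) / 10 = 3410/10 = 341.
Check: 341·(5·341 − 4) = 580041. ✓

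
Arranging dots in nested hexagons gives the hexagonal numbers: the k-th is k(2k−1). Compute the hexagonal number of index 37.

2701

The 37th hexagonal number is n(2n−1) with n = 37.
37·(2·37 − 1) = 37·73 = 2701.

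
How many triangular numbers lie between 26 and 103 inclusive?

7

The n-th triangular number is n(n+1)/2.
Smallest index with value ≥ 26: n = 7 (giving 28).
Largest index with value ≤ 103: n = 13 (giving 91).
Indices 7 through 13: 7 terms.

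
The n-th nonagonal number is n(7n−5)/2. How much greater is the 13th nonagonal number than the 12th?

85

Consecutive nonagonal numbers differ by 7n − 6: here 7·13 − 6 = 85.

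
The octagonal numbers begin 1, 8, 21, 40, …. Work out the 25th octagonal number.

The 25th octagonal number is n(3n−2) with n = 25.
25·(3·25 − 2) = 25·73 = 1825.

1825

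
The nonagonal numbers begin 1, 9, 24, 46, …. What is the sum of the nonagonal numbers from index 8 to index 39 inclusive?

Σ i(7i−5)/2 = (7Σi² − 5Σi) / 2 over i = 8..39.
Σi = 780 − 28 = 752 and Σi² = 20540 − 140 = 20400.
(7·20400 − 5·752) / 2 = 139040/2 = 69520.

69520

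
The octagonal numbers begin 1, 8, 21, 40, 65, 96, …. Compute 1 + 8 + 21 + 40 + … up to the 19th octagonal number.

7030

Σ i(3i−2) = 3Σi² − 2Σi over i = 1..19.
Σi = 190 and Σi² = 2470.
3·2470 − 2·190 = 7030.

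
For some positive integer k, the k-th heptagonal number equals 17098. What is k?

83

Set n(5n−3)/2 = 17098, giving 5n² − 3n − 34196 = 0.
The discriminant is 9 + 40·17098 = 683929, and √683929 = 827.
So n = (3 + 827) / 10 = 830/10 = 83.
Check: 83·(5·83 − 3)/2 = 17098. ✓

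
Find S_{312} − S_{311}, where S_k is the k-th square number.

n² − (n−1)² = 2n − 1, so 312² − 311² = 2·312 − 1 = 623.

623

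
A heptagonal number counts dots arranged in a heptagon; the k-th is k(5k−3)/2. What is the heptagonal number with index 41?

41·(5·41 − 3)/2 = 41·202/2 = 41·101 = 4141.

4141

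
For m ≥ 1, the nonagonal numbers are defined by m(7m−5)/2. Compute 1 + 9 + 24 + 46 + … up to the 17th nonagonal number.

Σ i(7i−5)/2 = (7Σi² − 5Σi) / 2 over i = 1..17.
Σi = 153 and Σi² = 1785.
(7·1785 − 5·153) / 2 = 11730/2 = 5865.

5865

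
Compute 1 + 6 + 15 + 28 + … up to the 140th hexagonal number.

1839110

Σ i(2i−1) = 2Σi² − Σi over i = 1..140.
Σi = 9870 and Σi² = 924490.
2·924490 − 1·9870 = 1839110.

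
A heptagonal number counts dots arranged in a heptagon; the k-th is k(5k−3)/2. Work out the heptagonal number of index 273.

273·(5·273 − 3)/2 = 273·1362/2 = 273·681 = 185913.

185913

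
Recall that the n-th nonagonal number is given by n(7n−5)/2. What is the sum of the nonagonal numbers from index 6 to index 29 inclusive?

28700

Σ i(7i−5)/2 = (7Σi² − 5Σi) / 2 over i = 6..29.
Σi = 435 − 15 = 420 and Σi² = 8555 − 55 = 8500.
(7·8500 − 5·420) / 2 = 57400/2 = 28700.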